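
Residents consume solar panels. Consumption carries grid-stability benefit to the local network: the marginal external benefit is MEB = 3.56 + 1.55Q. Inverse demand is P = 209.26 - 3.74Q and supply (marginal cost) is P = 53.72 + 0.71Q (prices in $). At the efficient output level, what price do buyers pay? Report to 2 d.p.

P = $4.08

Social marginal benefit = demand + MEB = 212.82 - 2.19Q.
Set SMB = MC: 212.82 - 2.19Q = 53.72 + 0.71Q → Q* = 54.8621.
Consumer price on the demand curve at Q*: 209.26 − 3.74×54.8621 = 4.0757.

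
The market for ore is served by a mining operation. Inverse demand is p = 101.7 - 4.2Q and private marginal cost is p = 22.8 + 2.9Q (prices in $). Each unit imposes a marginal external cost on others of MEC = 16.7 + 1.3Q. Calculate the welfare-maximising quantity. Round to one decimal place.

Q* = 7.4

Social marginal cost = private MC + MEC = 39.5 + 4.2Q.
Set SMC = demand: 39.5 + 4.2Q = 101.7 - 4.2Q → Q* = 7.4048.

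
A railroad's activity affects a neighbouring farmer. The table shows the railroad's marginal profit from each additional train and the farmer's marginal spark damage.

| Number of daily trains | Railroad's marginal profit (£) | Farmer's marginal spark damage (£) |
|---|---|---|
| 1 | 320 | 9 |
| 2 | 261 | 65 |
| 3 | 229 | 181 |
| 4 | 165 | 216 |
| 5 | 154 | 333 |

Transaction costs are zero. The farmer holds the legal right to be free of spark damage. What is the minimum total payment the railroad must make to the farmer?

£255

Efficient level: marginal profit ≥ marginal spark damage through level 3, so k* = 3.
With the farmer holding the right, the railroad must at least compensate total damage at k*: 9 + 65 + 181 = 255.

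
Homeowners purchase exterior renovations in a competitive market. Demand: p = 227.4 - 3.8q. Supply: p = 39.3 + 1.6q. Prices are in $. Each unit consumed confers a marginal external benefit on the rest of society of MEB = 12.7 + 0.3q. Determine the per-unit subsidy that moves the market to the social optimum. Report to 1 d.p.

Social marginal benefit = demand + MEB = 240.1 - 3.5q.
Set SMB = MC: 240.1 - 3.5q = 39.3 + 1.6q → q* = 39.3725.
The Pigouvian subsidy equals MEB at q*: 12.7 + 0.3×39.3725 = 24.5118.

subsidy = $24.5 per unit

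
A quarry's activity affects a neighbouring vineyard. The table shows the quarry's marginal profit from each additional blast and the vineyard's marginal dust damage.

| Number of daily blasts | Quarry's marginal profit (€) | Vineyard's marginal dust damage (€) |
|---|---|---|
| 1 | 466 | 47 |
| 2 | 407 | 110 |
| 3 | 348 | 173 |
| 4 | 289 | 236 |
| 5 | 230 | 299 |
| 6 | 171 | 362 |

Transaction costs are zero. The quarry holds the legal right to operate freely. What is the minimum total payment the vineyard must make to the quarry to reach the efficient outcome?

€401

Left alone the quarry would choose level 6 (marginal profit stays positive).
Efficient level: k* = 4 (marginal profit ≥ marginal dust damage through 4).
The vineyard must at least cover the quarry's forgone profit from cutting 6→4: 230 + 171 = 401.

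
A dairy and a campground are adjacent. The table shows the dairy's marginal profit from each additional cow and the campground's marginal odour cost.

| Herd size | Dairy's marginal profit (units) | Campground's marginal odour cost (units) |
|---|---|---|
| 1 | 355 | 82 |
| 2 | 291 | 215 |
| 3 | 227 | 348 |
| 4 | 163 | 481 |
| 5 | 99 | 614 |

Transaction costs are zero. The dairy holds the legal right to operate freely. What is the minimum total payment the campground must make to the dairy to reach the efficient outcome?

Left alone the dairy would choose level 5 (marginal profit stays positive).
Efficient level: k* = 2 (marginal profit ≥ marginal odour cost through 2).
The campground must at least cover the dairy's forgone profit from cutting 5→2: 227 + 163 + 99 = 489.

489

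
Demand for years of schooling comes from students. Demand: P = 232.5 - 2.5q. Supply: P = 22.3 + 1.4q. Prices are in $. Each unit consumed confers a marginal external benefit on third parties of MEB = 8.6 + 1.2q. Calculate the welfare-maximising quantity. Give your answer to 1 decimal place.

q* = 81.0

Social marginal benefit = demand + MEB = 241.1 - 1.3q.
Set SMB = MC: 241.1 - 1.3q = 22.3 + 1.4q → q* = 81.0370.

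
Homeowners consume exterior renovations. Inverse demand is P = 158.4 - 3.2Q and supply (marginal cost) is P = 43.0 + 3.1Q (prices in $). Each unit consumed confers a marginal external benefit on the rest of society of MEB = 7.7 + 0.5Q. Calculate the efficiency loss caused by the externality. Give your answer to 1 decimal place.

DWL = $24.5

Market equilibrium (private): 43.0 + 3.1Q = 158.4 - 3.2Q → Q_m = 18.3175.
Social marginal benefit = demand + MEB = 166.1 - 2.7Q.
Set SMB = MC: 166.1 - 2.7Q = 43.0 + 3.1Q → Q* = 21.2241.
Height of the DWL triangle at Q_m is SMB(Q_m) − MC(Q_m) = MEB(Q_m) = 16.8587.
DWL = ½ × 2.9066 × 16.8587 = 24.5007.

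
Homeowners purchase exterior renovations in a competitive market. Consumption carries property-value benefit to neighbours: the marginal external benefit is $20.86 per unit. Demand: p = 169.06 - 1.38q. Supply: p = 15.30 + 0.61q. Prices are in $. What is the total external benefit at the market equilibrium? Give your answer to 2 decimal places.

Market equilibrium (private): 15.30 + 0.61q = 169.06 - 1.38q → q_m = 77.2663.
Total external benefit = MEB × q_m = 20.86 × 77.2663 = 1611.7750.

$1611.78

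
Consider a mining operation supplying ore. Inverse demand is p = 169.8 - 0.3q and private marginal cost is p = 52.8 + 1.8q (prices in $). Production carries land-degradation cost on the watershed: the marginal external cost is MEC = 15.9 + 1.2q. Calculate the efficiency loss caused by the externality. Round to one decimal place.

Market equilibrium (private): 52.8 + 1.8q = 169.8 - 0.3q → q_m = 55.7143.
Social marginal cost = private MC + MEC = 68.7 + 3.0q.
Set SMC = demand: 68.7 + 3.0q = 169.8 - 0.3q → q* = 30.6364.
Between q* and q_m the wedge SMC − demand runs linearly from 0 to MEC(q_m), so the loss is a triangle.
DWL = ½ × 25.0779 × 82.7571 = 1037.6871.

DWL = $1037.7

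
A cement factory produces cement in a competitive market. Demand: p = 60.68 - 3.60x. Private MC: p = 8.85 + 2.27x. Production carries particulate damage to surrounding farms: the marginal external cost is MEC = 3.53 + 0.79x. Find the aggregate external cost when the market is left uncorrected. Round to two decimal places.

Market equilibrium (private): 8.85 + 2.27x = 60.68 - 3.60x → x_m = 8.8296.
Total external cost = ∫₀^{x_m} (3.53 + 0.79x) dx = 3.53×8.8296 + ½×0.79×8.8296² = 61.9634.

61.96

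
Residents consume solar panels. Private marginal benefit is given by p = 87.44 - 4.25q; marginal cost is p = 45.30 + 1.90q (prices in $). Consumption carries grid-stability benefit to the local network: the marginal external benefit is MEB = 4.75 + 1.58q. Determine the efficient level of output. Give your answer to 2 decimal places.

Social marginal benefit = demand + MEB = 92.19 - 2.67q.
Set SMB = MC: 92.19 - 2.67q = 45.30 + 1.90q → q* = 10.2604.

q* = 10.26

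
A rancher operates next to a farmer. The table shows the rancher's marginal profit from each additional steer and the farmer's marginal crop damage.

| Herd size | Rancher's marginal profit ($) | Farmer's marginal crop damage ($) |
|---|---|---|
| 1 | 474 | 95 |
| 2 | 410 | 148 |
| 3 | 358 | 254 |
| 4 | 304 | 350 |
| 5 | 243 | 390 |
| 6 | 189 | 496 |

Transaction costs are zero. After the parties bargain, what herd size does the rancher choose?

Bargaining reaches the level where marginal profit last exceeds marginal crop damage.
That holds through level 3 (358 ≥ 254) but not at 4 (304 < 350).

3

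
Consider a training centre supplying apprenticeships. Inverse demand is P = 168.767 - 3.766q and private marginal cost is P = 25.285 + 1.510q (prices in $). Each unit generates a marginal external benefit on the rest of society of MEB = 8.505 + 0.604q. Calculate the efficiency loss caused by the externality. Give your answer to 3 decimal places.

DWL = $66.519

Market equilibrium (private): 25.285 + 1.510q = 168.767 - 3.766q → q_m = 27.1952.
Social marginal cost = private MC − MEB = 16.780 + 0.906q.
Set SMC = demand: 16.780 + 0.906q = 168.767 - 3.766q → q* = 32.5315.
Height of the DWL triangle at q_m is demand(q_m) − SMC(q_m) = MEB(q_m) = 24.9309.
DWL = ½ × 5.3363 × 24.9309 = 66.5194.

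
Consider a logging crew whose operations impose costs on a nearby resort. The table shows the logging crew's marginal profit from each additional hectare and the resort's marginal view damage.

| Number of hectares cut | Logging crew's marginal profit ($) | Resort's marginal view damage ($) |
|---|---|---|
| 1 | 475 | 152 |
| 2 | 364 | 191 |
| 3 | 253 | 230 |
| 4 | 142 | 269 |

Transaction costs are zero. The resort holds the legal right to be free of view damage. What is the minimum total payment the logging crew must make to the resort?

$573

Efficient level: marginal profit ≥ marginal view damage through level 3, so k* = 3.
With the resort holding the right, the logging crew must at least compensate total damage at k*: 152 + 191 + 230 = 573.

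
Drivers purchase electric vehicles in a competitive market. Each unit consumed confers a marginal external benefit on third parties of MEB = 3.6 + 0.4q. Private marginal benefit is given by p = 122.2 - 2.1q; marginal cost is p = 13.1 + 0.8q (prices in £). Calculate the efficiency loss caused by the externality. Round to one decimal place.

Market equilibrium (private): 13.1 + 0.8q = 122.2 - 2.1q → q_m = 37.6207.
Social marginal benefit = demand + MEB = 125.8 - 1.7q.
Set SMB = MC: 125.8 - 1.7q = 13.1 + 0.8q → q* = 45.0800.
The welfare-loss triangle has base |q_m − q*| and height MEB(q_m) (the vertical gap between SMB and MC is zero at q* and MEB at q_m).
DWL = ½ × 7.4593 × 18.6483 = 69.5516.

DWL = £69.6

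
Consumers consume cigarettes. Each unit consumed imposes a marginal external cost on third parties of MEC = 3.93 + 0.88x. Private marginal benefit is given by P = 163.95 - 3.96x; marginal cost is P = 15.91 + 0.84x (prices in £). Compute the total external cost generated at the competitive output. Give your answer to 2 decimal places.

Market equilibrium (private): 15.91 + 0.84x = 163.95 - 3.96x → x_m = 30.8417.
Total external cost = ∫₀^{x_m} (3.93 + 0.88x) dx = 3.93×30.8417 + ½×0.88×30.8417² = 539.7405.

£539.74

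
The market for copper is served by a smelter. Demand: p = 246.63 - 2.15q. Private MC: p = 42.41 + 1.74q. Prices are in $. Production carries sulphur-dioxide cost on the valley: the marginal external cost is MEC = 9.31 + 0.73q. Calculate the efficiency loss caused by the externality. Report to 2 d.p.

DWL = $245.56

Market equilibrium (private): 42.41 + 1.74q = 246.63 - 2.15q → q_m = 52.4987.
Social marginal cost = private MC + MEC = 51.72 + 2.47q.
Set SMC = demand: 51.72 + 2.47q = 246.63 - 2.15q → q* = 42.1883.
Between q* and q_m the wedge SMC − demand runs linearly from 0 to MEC(q_m), so the loss is a triangle.
DWL = ½ × 10.3104 × 47.6341 = 245.5633.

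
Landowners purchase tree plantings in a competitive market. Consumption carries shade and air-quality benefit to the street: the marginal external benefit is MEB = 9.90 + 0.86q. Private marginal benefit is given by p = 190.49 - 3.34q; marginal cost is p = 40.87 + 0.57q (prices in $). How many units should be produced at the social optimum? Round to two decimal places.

Social marginal benefit = demand + MEB = 200.39 - 2.48q.
Set SMB = MC: 200.39 - 2.48q = 40.87 + 0.57q → q* = 52.3016.

q* = 52.30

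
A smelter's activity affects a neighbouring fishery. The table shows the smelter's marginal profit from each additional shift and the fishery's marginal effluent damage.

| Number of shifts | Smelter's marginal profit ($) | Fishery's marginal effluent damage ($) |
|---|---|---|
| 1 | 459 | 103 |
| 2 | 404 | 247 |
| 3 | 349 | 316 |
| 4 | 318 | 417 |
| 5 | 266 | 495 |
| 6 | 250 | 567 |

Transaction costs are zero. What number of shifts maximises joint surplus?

3

Bargaining reaches the level where marginal profit last exceeds marginal effluent damage.
That holds through level 3 (349 ≥ 316) but not at 4 (318 < 417).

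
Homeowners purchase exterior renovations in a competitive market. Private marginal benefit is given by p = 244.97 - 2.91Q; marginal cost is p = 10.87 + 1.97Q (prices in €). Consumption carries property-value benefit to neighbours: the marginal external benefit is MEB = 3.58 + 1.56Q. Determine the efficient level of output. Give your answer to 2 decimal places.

Social marginal benefit = demand + MEB = 248.55 - 1.35Q.
Set SMB = MC: 248.55 - 1.35Q = 10.87 + 1.97Q → Q* = 71.5904.

Q* = 71.59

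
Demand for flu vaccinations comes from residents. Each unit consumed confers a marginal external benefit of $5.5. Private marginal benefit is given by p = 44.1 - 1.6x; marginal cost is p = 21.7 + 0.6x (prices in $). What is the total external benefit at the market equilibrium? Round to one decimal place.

Market equilibrium (private): 21.7 + 0.6x = 44.1 - 1.6x → x_m = 10.1818.
Total external benefit = MEB × x_m = 5.5 × 10.1818 = 55.9999.

$56.0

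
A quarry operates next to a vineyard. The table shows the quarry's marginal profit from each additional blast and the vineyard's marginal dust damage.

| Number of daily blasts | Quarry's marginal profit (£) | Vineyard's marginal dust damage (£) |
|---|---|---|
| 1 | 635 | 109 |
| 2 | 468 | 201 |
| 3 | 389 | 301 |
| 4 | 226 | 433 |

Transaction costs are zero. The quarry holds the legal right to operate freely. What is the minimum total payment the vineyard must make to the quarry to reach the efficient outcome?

£226

Left alone the quarry would choose level 4 (marginal profit stays positive).
Efficient level: k* = 3 (marginal profit ≥ marginal dust damage through 3).
The vineyard must at least cover the quarry's forgone profit from cutting 4→3: 226 = 226.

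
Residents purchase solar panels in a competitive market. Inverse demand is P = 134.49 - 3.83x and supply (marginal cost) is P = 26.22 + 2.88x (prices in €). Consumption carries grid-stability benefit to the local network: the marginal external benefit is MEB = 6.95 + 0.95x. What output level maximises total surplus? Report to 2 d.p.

x* = 20.00

Social marginal benefit = demand + MEB = 141.44 - 2.88x.
Set SMB = MC: 141.44 - 2.88x = 26.22 + 2.88x → x* = 20.0035.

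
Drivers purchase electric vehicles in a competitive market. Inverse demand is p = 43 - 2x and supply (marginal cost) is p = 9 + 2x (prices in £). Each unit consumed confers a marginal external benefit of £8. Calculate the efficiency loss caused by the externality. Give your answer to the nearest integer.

DWL = £8

Market equilibrium (private): 9 + 2x = 43 - 2x → x_m = 8.5000.
Social marginal benefit = demand + MEB = 51 - 2x.
Set SMB = MC: 51 - 2x = 9 + 2x → x* = 10.5000.
The welfare-loss triangle has base |x_m − x*| and height MEB(x_m) (the vertical gap between SMB and MC is zero at x* and MEB at x_m).
DWL = ½ × 2.0000 × 8.0000 = 8.0000.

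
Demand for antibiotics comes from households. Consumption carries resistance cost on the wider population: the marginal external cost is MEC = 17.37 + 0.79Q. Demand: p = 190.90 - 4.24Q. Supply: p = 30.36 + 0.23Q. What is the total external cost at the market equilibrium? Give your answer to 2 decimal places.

Market equilibrium (private): 30.36 + 0.23Q = 190.90 - 4.24Q → Q_m = 35.9150.
Total external cost = ∫₀^{Q_m} (17.37 + 0.79Q) dQ = 17.37×35.9150 + ½×0.79×35.9150² = 1133.3490.

1133.35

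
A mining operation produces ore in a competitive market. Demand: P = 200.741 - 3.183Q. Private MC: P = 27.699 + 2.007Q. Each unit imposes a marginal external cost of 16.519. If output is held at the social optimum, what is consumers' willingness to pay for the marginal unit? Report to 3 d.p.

Social marginal cost = private MC + MEC = 44.218 + 2.007Q.
Set SMC = demand: 44.218 + 2.007Q = 200.741 - 3.183Q → Q* = 30.1586.
Consumer price on the demand curve at Q*: 200.741 − 3.183×30.1586 = 104.7462.

P = 104.746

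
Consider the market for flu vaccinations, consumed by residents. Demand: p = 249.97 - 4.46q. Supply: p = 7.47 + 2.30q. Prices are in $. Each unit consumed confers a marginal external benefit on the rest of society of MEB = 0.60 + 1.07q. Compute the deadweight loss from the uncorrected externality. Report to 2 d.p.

Market equilibrium (private): 7.47 + 2.30q = 249.97 - 4.46q → q_m = 35.8728.
Social marginal benefit = demand + MEB = 250.57 - 3.39q.
Set SMB = MC: 250.57 - 3.39q = 7.47 + 2.30q → q* = 42.7241.
Between q* and q_m the wedge SMB − MC runs linearly from 0 to MEB(q_m), so the loss is a triangle.
DWL = ½ × 6.8513 × 38.9839 = 133.5452.

DWL = $133.55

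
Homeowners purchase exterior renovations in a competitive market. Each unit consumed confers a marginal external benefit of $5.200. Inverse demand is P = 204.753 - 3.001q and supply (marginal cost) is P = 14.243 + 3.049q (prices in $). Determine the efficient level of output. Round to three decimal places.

Social marginal benefit = demand + MEB = 209.953 - 3.001q.
Set SMB = MC: 209.953 - 3.001q = 14.243 + 3.049q → q* = 32.3488.

q* = 32.349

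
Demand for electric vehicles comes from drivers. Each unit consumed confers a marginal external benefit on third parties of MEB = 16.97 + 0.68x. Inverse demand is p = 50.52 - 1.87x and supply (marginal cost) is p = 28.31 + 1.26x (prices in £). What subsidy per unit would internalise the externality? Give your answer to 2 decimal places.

subsidy = £27.84 per unit

Social marginal benefit = demand + MEB = 67.49 - 1.19x.
Set SMB = MC: 67.49 - 1.19x = 28.31 + 1.26x → x* = 15.9918.
The Pigouvian subsidy equals MEB at x*: 16.97 + 0.68×15.9918 = 27.8444.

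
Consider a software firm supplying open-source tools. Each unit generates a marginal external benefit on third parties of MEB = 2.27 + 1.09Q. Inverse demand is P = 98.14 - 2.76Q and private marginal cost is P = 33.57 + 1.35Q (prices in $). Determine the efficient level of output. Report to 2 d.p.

Q* = 22.13

Social marginal cost = private MC − MEB = 31.30 + 0.26Q.
Set SMC = demand: 31.30 + 0.26Q = 98.14 - 2.76Q → Q* = 22.1325.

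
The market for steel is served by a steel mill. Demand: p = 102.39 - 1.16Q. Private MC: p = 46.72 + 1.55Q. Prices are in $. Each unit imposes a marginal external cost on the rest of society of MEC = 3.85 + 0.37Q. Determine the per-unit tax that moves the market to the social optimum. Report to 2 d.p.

Social marginal cost = private MC + MEC = 50.57 + 1.92Q.
Set SMC = demand: 50.57 + 1.92Q = 102.39 - 1.16Q → Q* = 16.8247.
The Pigouvian tax equals MEC at Q*: 3.85 + 0.37×16.8247 = 10.0751.

tax = $10.08 per unit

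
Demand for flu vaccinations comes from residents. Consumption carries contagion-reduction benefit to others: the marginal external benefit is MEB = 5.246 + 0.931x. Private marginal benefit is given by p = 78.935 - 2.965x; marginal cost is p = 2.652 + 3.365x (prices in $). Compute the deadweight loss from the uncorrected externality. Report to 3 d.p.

DWL = $25.108

Market equilibrium (private): 2.652 + 3.365x = 78.935 - 2.965x → x_m = 12.0510.
Social marginal benefit = demand + MEB = 84.181 - 2.034x.
Set SMB = MC: 84.181 - 2.034x = 2.652 + 3.365x → x* = 15.1008.
The welfare-loss triangle has base |x_m − x*| and height MEB(x_m) (the vertical gap between SMB and MC is zero at x* and MEB at x_m).
DWL = ½ × 3.0498 × 16.4655 = 25.1082.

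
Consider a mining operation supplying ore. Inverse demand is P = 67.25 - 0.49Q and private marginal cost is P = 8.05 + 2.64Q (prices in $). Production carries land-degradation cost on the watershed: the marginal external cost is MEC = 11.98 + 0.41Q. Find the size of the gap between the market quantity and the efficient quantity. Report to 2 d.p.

Market equilibrium (private): 8.05 + 2.64Q = 67.25 - 0.49Q → Q_m = 18.9137.
Social marginal cost = private MC + MEC = 20.03 + 3.05Q.
Set SMC = demand: 20.03 + 3.05Q = 67.25 - 0.49Q → Q* = 13.3390.
Gap = |18.9137 − 13.3390| = 5.5747.

5.57 units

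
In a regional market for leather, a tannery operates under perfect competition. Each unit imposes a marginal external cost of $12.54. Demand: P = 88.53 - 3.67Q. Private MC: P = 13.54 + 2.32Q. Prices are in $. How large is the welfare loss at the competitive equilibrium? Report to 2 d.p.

DWL = $13.13

Market equilibrium (private): 13.54 + 2.32Q = 88.53 - 3.67Q → Q_m = 12.5192.
Social marginal cost = private MC + MEC = 26.08 + 2.32Q.
Set SMC = demand: 26.08 + 2.32Q = 88.53 - 3.67Q → Q* = 10.4257.
Between Q* and Q_m the wedge SMC − demand runs linearly from 0 to MEC(Q_m), so the loss is a triangle.
DWL = ½ × 2.0935 × 12.5400 = 13.1262.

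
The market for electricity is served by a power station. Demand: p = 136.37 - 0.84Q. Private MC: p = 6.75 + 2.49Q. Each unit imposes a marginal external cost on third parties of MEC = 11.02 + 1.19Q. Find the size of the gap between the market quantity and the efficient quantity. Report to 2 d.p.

Market equilibrium (private): 6.75 + 2.49Q = 136.37 - 0.84Q → Q_m = 38.9249.
Social marginal cost = private MC + MEC = 17.77 + 3.68Q.
Set SMC = demand: 17.77 + 3.68Q = 136.37 - 0.84Q → Q* = 26.2389.
Gap = |38.9249 − 26.2389| = 12.6860.

12.69 units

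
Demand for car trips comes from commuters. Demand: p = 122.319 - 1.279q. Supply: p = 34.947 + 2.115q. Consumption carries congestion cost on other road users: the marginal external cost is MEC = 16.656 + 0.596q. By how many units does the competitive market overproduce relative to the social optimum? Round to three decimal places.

8.020 units

Market equilibrium (private): 34.947 + 2.115q = 122.319 - 1.279q → q_m = 25.7431.
Social marginal benefit = demand − MEC = 105.663 - 1.875q.
Set SMB = MC: 105.663 - 1.875q = 34.947 + 2.115q → q* = 17.7233.
Gap = |25.7431 − 17.7233| = 8.0198.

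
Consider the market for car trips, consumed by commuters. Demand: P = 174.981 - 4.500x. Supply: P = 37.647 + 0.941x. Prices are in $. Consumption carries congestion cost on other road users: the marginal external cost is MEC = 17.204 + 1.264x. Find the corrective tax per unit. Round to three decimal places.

Social marginal benefit = demand − MEC = 157.777 - 5.764x.
Set SMB = MC: 157.777 - 5.764x = 37.647 + 0.941x → x* = 17.9165.
The Pigouvian tax equals MEC at x*: 17.204 + 1.264×17.9165 = 39.8505.

tax = $39.850 per unit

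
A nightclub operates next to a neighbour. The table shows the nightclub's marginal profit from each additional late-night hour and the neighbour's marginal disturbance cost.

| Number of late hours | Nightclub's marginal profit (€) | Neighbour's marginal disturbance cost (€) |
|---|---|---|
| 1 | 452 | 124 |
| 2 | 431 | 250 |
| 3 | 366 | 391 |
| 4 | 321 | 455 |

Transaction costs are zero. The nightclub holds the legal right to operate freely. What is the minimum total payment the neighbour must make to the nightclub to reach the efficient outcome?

€687

Left alone the nightclub would choose level 4 (marginal profit stays positive).
Efficient level: k* = 2 (marginal profit ≥ marginal disturbance cost through 2).
The neighbour must at least cover the nightclub's forgone profit from cutting 4→2: 366 + 321 = 687.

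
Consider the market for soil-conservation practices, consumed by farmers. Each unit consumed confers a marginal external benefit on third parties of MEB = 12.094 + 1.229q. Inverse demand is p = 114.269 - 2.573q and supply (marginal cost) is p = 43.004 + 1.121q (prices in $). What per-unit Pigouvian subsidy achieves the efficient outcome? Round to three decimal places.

Social marginal benefit = demand + MEB = 126.363 - 1.344q.
Set SMB = MC: 126.363 - 1.344q = 43.004 + 1.121q → q* = 33.8170.
The Pigouvian subsidy equals MEB at q*: 12.094 + 1.229×33.8170 = 53.6551.

subsidy = $53.655 per unit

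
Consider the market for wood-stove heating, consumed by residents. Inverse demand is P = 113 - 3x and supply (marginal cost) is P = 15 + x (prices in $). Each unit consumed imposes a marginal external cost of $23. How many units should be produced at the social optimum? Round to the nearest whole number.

Social marginal benefit = demand − MEC = 90 - 3x.
Set SMB = MC: 90 - 3x = 15 + x → x* = 18.7500.

x* = 19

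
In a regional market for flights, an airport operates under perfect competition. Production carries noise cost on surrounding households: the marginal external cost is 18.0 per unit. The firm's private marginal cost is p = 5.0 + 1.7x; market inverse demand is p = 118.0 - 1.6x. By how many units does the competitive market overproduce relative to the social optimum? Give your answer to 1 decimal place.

5.5 units

Market equilibrium (private): 5.0 + 1.7x = 118.0 - 1.6x → x_m = 34.2424.
Social marginal cost = private MC + MEC = 23.0 + 1.7x.
Set SMC = demand: 23.0 + 1.7x = 118.0 - 1.6x → x* = 28.7879.
Gap = |34.2424 − 28.7879| = 5.4545.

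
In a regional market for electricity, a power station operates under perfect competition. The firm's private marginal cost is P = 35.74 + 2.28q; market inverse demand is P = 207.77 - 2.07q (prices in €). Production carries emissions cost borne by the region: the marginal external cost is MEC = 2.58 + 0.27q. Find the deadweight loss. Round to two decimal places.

Market equilibrium (private): 35.74 + 2.28q = 207.77 - 2.07q → q_m = 39.5471.
Social marginal cost = private MC + MEC = 38.32 + 2.55q.
Set SMC = demand: 38.32 + 2.55q = 207.77 - 2.07q → q* = 36.6775.
The loss is the area between SMC and demand from q* to q_m; with linear curves that's a triangle of height MEC(q_m).
DWL = ½ × 2.8696 × 13.2577 = 19.0221.

DWL = €19.02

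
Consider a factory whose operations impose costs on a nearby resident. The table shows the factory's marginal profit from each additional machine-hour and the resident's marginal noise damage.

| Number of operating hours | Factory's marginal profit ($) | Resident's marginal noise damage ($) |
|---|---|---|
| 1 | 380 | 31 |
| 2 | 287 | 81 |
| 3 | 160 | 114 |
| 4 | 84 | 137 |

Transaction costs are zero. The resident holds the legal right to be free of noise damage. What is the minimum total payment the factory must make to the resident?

$226

Efficient level: marginal profit ≥ marginal noise damage through level 3, so k* = 3.
With the resident holding the right, the factory must at least compensate total damage at k*: 31 + 81 + 114 = 226.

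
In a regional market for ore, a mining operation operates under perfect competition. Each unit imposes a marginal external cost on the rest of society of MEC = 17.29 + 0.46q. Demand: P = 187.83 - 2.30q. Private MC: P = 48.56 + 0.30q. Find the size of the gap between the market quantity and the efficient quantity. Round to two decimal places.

Market equilibrium (private): 48.56 + 0.30q = 187.83 - 2.30q → q_m = 53.5654.
Social marginal cost = private MC + MEC = 65.85 + 0.76q.
Set SMC = demand: 65.85 + 0.76q = 187.83 - 2.30q → q* = 39.8627.
Gap = |53.5654 − 39.8627| = 13.7027.

13.70 units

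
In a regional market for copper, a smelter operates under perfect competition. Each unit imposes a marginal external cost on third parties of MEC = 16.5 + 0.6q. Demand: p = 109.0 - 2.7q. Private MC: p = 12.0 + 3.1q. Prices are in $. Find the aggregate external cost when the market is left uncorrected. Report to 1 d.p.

$359.9

Market equilibrium (private): 12.0 + 3.1q = 109.0 - 2.7q → q_m = 16.7241.
Total external cost = ∫₀^{q_m} (16.5 + 0.6q) dq = 16.5×16.7241 + ½×0.6×16.7241² = 359.8563.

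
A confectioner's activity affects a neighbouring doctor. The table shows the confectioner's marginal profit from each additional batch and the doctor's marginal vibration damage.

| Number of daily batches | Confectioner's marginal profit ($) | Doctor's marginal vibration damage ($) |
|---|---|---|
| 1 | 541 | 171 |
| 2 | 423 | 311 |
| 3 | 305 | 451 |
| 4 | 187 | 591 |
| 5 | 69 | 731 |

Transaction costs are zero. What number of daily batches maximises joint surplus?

Bargaining reaches the level where marginal profit last exceeds marginal vibration damage.
That holds through level 2 (423 ≥ 311) but not at 3 (305 < 451).

2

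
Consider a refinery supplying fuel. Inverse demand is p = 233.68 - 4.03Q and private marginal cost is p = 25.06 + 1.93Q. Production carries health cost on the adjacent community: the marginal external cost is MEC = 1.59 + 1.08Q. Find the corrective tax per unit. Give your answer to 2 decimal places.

Social marginal cost = private MC + MEC = 26.65 + 3.01Q.
Set SMC = demand: 26.65 + 3.01Q = 233.68 - 4.03Q → Q* = 29.4077.
The Pigouvian tax equals MEC at Q*: 1.59 + 1.08×29.4077 = 33.3503.

tax = 33.35 per unit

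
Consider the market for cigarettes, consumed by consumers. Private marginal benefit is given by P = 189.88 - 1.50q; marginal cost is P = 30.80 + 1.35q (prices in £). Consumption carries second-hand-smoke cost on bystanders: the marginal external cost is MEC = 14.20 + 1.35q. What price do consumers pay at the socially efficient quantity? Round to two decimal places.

Social marginal benefit = demand − MEC = 175.68 - 2.85q.
Set SMB = MC: 175.68 - 2.85q = 30.80 + 1.35q → q* = 34.4952.
Consumer price on the demand curve at q*: 189.88 − 1.50×34.4952 = 138.1372.

P = £138.14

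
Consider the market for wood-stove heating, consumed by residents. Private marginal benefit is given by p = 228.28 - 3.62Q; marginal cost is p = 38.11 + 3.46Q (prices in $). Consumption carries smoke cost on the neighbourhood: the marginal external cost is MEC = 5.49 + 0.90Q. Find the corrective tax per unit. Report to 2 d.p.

Social marginal benefit = demand − MEC = 222.79 - 4.52Q.
Set SMB = MC: 222.79 - 4.52Q = 38.11 + 3.46Q → Q* = 23.1429.
The Pigouvian tax equals MEC at Q*: 5.49 + 0.90×23.1429 = 26.3186.

tax = $26.32 per unit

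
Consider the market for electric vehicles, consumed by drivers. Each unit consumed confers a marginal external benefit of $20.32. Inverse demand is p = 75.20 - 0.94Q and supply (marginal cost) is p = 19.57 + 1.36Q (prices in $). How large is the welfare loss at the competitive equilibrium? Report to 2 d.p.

Market equilibrium (private): 19.57 + 1.36Q = 75.20 - 0.94Q → Q_m = 24.1870.
Social marginal benefit = demand + MEB = 95.52 - 0.94Q.
Set SMB = MC: 95.52 - 0.94Q = 19.57 + 1.36Q → Q* = 33.0217.
Between Q* and Q_m the wedge SMB − MC runs linearly from 0 to MEB(Q_m), so the loss is a triangle.
DWL = ½ × 8.8347 × 20.3200 = 89.7606.

DWL = $89.76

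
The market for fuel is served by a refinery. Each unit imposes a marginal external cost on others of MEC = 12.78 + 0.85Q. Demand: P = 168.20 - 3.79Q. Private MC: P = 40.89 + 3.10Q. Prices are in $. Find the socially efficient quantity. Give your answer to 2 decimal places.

Q* = 14.80

Social marginal cost = private MC + MEC = 53.67 + 3.95Q.
Set SMC = demand: 53.67 + 3.95Q = 168.20 - 3.79Q → Q* = 14.7972.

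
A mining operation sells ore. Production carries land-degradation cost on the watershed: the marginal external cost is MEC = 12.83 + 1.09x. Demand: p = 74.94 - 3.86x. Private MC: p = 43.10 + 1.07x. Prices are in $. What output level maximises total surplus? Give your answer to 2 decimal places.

Social marginal cost = private MC + MEC = 55.93 + 2.16x.
Set SMC = demand: 55.93 + 2.16x = 74.94 - 3.86x → x* = 3.1578.

x* = 3.16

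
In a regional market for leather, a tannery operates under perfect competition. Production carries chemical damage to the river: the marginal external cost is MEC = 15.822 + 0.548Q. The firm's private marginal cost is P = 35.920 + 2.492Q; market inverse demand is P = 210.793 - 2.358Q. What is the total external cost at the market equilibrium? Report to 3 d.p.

Market equilibrium (private): 35.920 + 2.492Q = 210.793 - 2.358Q → Q_m = 36.0563.
Total external cost = ∫₀^{Q_m} (15.822 + 0.548Q) dQ = 15.822×36.0563 + ½×0.548×36.0563² = 926.6983.

926.698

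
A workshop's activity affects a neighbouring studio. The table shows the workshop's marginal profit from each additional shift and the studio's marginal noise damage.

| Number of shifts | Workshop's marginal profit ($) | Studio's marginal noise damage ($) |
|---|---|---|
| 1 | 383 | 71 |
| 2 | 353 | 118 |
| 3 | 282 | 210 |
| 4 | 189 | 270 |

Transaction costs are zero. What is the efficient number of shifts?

3

Bargaining reaches the level where marginal profit last exceeds marginal noise damage.
That holds through level 3 (282 ≥ 210) but not at 4 (189 < 270).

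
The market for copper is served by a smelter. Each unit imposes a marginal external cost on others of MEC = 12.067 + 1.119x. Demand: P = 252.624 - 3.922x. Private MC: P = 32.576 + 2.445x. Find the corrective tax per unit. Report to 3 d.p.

Social marginal cost = private MC + MEC = 44.643 + 3.564x.
Set SMC = demand: 44.643 + 3.564x = 252.624 - 3.922x → x* = 27.7827.
The Pigouvian tax equals MEC at x*: 12.067 + 1.119×27.7827 = 43.1558.

tax = 43.156 per unit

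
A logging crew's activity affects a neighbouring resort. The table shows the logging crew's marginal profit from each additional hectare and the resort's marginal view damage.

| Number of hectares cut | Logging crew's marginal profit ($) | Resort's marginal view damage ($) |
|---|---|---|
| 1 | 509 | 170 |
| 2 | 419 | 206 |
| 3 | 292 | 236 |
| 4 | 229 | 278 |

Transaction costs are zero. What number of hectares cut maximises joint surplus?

3

Bargaining reaches the level where marginal profit last exceeds marginal view damage.
That holds through level 3 (292 ≥ 236) but not at 4 (229 < 278).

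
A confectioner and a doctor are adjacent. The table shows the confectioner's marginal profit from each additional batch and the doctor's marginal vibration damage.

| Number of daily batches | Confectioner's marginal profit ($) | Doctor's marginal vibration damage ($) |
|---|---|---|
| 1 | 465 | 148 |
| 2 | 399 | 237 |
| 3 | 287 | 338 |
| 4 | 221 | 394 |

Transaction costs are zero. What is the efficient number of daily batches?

2

Bargaining reaches the level where marginal profit last exceeds marginal vibration damage.
That holds through level 2 (399 ≥ 237) but not at 3 (287 < 338).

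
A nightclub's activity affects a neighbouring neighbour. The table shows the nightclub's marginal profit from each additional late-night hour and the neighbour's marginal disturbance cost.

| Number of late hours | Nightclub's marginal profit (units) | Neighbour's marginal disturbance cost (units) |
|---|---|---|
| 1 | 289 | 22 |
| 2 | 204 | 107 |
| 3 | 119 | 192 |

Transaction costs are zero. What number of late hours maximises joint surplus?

Bargaining reaches the level where marginal profit last exceeds marginal disturbance cost.
That holds through level 2 (204 ≥ 107) but not at 3 (119 < 192).

2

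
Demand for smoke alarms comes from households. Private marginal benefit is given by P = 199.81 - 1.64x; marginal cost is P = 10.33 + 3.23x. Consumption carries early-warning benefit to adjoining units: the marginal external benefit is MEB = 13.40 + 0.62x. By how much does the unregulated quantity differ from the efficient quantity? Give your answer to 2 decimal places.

Market equilibrium (private): 10.33 + 3.23x = 199.81 - 1.64x → x_m = 38.9076.
Social marginal benefit = demand + MEB = 213.21 - 1.02x.
Set SMB = MC: 213.21 - 1.02x = 10.33 + 3.23x → x* = 47.7365.
Gap = |38.9076 − 47.7365| = 8.8289.

8.83 units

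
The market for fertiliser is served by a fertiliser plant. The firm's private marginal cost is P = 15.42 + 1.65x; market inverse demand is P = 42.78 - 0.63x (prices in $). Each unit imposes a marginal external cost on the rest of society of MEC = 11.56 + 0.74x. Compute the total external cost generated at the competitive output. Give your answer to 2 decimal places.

Market equilibrium (private): 15.42 + 1.65x = 42.78 - 0.63x → x_m = 12.0000.
Total external cost = ∫₀^{x_m} (11.56 + 0.74x) dx = 11.56×12.0000 + ½×0.74×12.0000² = 192.0000.

$192.00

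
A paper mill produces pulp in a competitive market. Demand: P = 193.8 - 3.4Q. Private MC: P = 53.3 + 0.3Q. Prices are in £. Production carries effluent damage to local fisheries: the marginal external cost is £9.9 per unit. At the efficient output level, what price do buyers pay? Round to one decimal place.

P = £73.8

Social marginal cost = private MC + MEC = 63.2 + 0.3Q.
Set SMC = demand: 63.2 + 0.3Q = 193.8 - 3.4Q → Q* = 35.2973.
Consumer price on the demand curve at Q*: 193.8 − 3.4×35.2973 = 73.7892.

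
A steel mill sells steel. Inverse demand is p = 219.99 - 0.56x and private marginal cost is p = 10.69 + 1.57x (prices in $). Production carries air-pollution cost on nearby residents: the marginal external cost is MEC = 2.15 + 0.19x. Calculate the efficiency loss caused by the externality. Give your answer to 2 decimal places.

Market equilibrium (private): 10.69 + 1.57x = 219.99 - 0.56x → x_m = 98.2629.
Social marginal cost = private MC + MEC = 12.84 + 1.76x.
Set SMC = demand: 12.84 + 1.76x = 219.99 - 0.56x → x* = 89.2888.
The welfare-loss triangle has base |x_m − x*| and height MEC(x_m) (the vertical gap between SMC and demand is zero at x* and MEC at x_m).
DWL = ½ × 8.9741 × 20.8200 = 93.4204.

DWL = $93.42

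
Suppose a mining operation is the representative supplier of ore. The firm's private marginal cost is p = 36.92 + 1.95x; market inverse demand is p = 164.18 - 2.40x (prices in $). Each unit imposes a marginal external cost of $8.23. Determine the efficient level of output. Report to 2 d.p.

Social marginal cost = private MC + MEC = 45.15 + 1.95x.
Set SMC = demand: 45.15 + 1.95x = 164.18 - 2.40x → x* = 27.3632.

x* = 27.36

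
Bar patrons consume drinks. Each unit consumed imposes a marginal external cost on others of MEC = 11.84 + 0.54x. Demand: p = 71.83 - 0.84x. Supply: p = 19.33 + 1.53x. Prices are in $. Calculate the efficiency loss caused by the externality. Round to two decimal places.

Market equilibrium (private): 19.33 + 1.53x = 71.83 - 0.84x → x_m = 22.1519.
Social marginal benefit = demand − MEC = 59.99 - 1.38x.
Set SMB = MC: 59.99 - 1.38x = 19.33 + 1.53x → x* = 13.9725.
Between x* and x_m the wedge MC − SMB runs linearly from 0 to MEC(x_m), so the loss is a triangle.
DWL = ½ × 8.1794 × 23.8020 = 97.3430.

DWL = $97.34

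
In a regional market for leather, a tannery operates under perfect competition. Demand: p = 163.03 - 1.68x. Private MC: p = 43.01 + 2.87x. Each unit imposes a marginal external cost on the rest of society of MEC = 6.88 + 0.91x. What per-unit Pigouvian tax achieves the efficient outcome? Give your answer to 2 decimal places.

tax = 25.74 per unit

Social marginal cost = private MC + MEC = 49.89 + 3.78x.
Set SMC = demand: 49.89 + 3.78x = 163.03 - 1.68x → x* = 20.7216.
The Pigouvian tax equals MEC at x*: 6.88 + 0.91×20.7216 = 25.7367.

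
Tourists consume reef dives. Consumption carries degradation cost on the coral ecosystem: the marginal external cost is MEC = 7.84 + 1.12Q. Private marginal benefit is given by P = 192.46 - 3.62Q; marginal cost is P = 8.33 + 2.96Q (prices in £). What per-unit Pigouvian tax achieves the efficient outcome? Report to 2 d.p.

Social marginal benefit = demand − MEC = 184.62 - 4.74Q.
Set SMB = MC: 184.62 - 4.74Q = 8.33 + 2.96Q → Q* = 22.8948.
The Pigouvian tax equals MEC at Q*: 7.84 + 1.12×22.8948 = 33.4822.

tax = £33.48 per unit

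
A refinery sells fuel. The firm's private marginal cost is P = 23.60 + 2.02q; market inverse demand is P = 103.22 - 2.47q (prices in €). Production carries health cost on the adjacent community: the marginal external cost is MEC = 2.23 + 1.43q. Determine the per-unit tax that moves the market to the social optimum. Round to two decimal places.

Social marginal cost = private MC + MEC = 25.83 + 3.45q.
Set SMC = demand: 25.83 + 3.45q = 103.22 - 2.47q → q* = 13.0726.
The Pigouvian tax equals MEC at q*: 2.23 + 1.43×13.0726 = 20.9238.

tax = €20.92 per unit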